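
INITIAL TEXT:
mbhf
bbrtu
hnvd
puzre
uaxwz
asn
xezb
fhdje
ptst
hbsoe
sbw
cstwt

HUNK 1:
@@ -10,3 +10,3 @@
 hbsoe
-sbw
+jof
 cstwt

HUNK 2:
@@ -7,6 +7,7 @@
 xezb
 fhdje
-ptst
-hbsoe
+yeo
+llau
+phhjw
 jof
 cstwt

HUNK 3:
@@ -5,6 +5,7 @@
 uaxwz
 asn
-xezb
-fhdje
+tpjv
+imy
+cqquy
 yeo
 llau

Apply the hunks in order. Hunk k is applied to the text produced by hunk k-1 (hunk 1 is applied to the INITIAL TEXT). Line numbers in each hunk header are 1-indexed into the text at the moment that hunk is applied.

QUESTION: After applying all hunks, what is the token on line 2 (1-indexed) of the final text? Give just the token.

Answer: bbrtu

Derivation:
Hunk 1: at line 10 remove [sbw] add [jof] -> 12 lines: mbhf bbrtu hnvd puzre uaxwz asn xezb fhdje ptst hbsoe jof cstwt
Hunk 2: at line 7 remove [ptst,hbsoe] add [yeo,llau,phhjw] -> 13 lines: mbhf bbrtu hnvd puzre uaxwz asn xezb fhdje yeo llau phhjw jof cstwt
Hunk 3: at line 5 remove [xezb,fhdje] add [tpjv,imy,cqquy] -> 14 lines: mbhf bbrtu hnvd puzre uaxwz asn tpjv imy cqquy yeo llau phhjw jof cstwt
Final line 2: bbrtu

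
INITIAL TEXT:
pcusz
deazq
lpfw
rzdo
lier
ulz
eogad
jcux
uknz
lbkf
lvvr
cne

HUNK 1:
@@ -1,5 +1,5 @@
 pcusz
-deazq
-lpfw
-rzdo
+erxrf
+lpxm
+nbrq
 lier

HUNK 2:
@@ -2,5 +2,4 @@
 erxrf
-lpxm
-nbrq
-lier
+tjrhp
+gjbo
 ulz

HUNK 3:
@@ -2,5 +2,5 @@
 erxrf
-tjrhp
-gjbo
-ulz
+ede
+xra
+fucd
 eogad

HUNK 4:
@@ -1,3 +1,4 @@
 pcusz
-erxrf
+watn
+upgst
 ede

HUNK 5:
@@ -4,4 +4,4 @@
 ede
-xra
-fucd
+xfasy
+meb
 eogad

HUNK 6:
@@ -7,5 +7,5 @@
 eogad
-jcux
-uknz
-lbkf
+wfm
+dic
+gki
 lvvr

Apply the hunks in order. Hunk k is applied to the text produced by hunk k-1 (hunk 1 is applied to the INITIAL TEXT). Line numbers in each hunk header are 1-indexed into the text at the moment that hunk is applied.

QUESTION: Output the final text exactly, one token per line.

Hunk 1: at line 1 remove [deazq,lpfw,rzdo] add [erxrf,lpxm,nbrq] -> 12 lines: pcusz erxrf lpxm nbrq lier ulz eogad jcux uknz lbkf lvvr cne
Hunk 2: at line 2 remove [lpxm,nbrq,lier] add [tjrhp,gjbo] -> 11 lines: pcusz erxrf tjrhp gjbo ulz eogad jcux uknz lbkf lvvr cne
Hunk 3: at line 2 remove [tjrhp,gjbo,ulz] add [ede,xra,fucd] -> 11 lines: pcusz erxrf ede xra fucd eogad jcux uknz lbkf lvvr cne
Hunk 4: at line 1 remove [erxrf] add [watn,upgst] -> 12 lines: pcusz watn upgst ede xra fucd eogad jcux uknz lbkf lvvr cne
Hunk 5: at line 4 remove [xra,fucd] add [xfasy,meb] -> 12 lines: pcusz watn upgst ede xfasy meb eogad jcux uknz lbkf lvvr cne
Hunk 6: at line 7 remove [jcux,uknz,lbkf] add [wfm,dic,gki] -> 12 lines: pcusz watn upgst ede xfasy meb eogad wfm dic gki lvvr cne

Answer: pcusz
watn
upgst
ede
xfasy
meb
eogad
wfm
dic
gki
lvvr
cne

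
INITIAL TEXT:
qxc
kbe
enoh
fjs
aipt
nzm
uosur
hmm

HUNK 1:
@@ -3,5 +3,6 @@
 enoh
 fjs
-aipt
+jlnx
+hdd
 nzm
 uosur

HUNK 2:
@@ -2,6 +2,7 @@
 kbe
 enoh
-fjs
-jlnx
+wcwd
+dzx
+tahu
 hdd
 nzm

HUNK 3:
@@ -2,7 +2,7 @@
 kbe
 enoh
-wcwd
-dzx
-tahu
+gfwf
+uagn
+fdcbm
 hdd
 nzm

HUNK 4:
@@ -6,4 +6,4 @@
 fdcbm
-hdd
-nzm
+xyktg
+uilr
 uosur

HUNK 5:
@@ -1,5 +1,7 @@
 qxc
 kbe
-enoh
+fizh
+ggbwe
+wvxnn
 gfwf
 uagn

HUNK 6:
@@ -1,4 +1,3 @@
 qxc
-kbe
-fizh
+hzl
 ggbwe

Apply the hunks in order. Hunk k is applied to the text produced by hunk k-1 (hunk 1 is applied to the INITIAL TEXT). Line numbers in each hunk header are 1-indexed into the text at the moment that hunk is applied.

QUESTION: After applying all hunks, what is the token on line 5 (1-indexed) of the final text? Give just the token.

Answer: gfwf

Derivation:
Hunk 1: at line 3 remove [aipt] add [jlnx,hdd] -> 9 lines: qxc kbe enoh fjs jlnx hdd nzm uosur hmm
Hunk 2: at line 2 remove [fjs,jlnx] add [wcwd,dzx,tahu] -> 10 lines: qxc kbe enoh wcwd dzx tahu hdd nzm uosur hmm
Hunk 3: at line 2 remove [wcwd,dzx,tahu] add [gfwf,uagn,fdcbm] -> 10 lines: qxc kbe enoh gfwf uagn fdcbm hdd nzm uosur hmm
Hunk 4: at line 6 remove [hdd,nzm] add [xyktg,uilr] -> 10 lines: qxc kbe enoh gfwf uagn fdcbm xyktg uilr uosur hmm
Hunk 5: at line 1 remove [enoh] add [fizh,ggbwe,wvxnn] -> 12 lines: qxc kbe fizh ggbwe wvxnn gfwf uagn fdcbm xyktg uilr uosur hmm
Hunk 6: at line 1 remove [kbe,fizh] add [hzl] -> 11 lines: qxc hzl ggbwe wvxnn gfwf uagn fdcbm xyktg uilr uosur hmm
Final line 5: gfwf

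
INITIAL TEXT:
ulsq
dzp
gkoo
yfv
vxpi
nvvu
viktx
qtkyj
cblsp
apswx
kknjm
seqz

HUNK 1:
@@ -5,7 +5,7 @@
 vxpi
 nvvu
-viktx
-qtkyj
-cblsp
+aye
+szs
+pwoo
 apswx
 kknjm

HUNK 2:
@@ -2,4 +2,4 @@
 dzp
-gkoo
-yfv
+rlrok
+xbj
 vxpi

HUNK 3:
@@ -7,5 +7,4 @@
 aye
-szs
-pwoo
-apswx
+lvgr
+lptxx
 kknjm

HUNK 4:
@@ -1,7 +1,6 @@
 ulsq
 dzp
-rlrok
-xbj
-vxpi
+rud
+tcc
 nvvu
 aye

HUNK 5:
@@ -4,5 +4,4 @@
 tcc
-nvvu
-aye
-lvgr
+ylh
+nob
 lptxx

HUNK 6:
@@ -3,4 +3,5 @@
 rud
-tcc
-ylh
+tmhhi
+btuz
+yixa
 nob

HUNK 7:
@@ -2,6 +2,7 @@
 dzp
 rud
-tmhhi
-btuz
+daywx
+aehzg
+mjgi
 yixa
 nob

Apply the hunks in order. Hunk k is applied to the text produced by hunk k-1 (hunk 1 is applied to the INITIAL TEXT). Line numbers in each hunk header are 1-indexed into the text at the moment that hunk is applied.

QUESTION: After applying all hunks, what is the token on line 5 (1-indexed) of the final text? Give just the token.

Hunk 1: at line 5 remove [viktx,qtkyj,cblsp] add [aye,szs,pwoo] -> 12 lines: ulsq dzp gkoo yfv vxpi nvvu aye szs pwoo apswx kknjm seqz
Hunk 2: at line 2 remove [gkoo,yfv] add [rlrok,xbj] -> 12 lines: ulsq dzp rlrok xbj vxpi nvvu aye szs pwoo apswx kknjm seqz
Hunk 3: at line 7 remove [szs,pwoo,apswx] add [lvgr,lptxx] -> 11 lines: ulsq dzp rlrok xbj vxpi nvvu aye lvgr lptxx kknjm seqz
Hunk 4: at line 1 remove [rlrok,xbj,vxpi] add [rud,tcc] -> 10 lines: ulsq dzp rud tcc nvvu aye lvgr lptxx kknjm seqz
Hunk 5: at line 4 remove [nvvu,aye,lvgr] add [ylh,nob] -> 9 lines: ulsq dzp rud tcc ylh nob lptxx kknjm seqz
Hunk 6: at line 3 remove [tcc,ylh] add [tmhhi,btuz,yixa] -> 10 lines: ulsq dzp rud tmhhi btuz yixa nob lptxx kknjm seqz
Hunk 7: at line 2 remove [tmhhi,btuz] add [daywx,aehzg,mjgi] -> 11 lines: ulsq dzp rud daywx aehzg mjgi yixa nob lptxx kknjm seqz
Final line 5: aehzg

Answer: aehzg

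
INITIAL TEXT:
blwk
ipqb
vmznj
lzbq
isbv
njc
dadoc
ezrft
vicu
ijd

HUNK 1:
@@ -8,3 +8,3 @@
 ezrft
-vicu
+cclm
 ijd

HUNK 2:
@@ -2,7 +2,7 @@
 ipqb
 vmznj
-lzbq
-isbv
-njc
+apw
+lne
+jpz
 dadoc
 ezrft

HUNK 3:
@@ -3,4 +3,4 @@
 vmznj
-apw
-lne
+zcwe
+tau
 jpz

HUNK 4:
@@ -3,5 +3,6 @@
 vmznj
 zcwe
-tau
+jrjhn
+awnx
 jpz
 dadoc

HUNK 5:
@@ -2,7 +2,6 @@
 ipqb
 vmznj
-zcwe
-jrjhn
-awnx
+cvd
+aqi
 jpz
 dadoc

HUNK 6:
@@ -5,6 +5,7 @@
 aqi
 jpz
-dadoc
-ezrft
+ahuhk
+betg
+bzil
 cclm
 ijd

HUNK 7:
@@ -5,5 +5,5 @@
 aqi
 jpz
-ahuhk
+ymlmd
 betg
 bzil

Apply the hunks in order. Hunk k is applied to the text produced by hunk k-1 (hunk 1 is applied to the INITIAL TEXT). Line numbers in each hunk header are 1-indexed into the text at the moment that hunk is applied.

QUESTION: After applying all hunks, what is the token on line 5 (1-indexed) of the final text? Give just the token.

Hunk 1: at line 8 remove [vicu] add [cclm] -> 10 lines: blwk ipqb vmznj lzbq isbv njc dadoc ezrft cclm ijd
Hunk 2: at line 2 remove [lzbq,isbv,njc] add [apw,lne,jpz] -> 10 lines: blwk ipqb vmznj apw lne jpz dadoc ezrft cclm ijd
Hunk 3: at line 3 remove [apw,lne] add [zcwe,tau] -> 10 lines: blwk ipqb vmznj zcwe tau jpz dadoc ezrft cclm ijd
Hunk 4: at line 3 remove [tau] add [jrjhn,awnx] -> 11 lines: blwk ipqb vmznj zcwe jrjhn awnx jpz dadoc ezrft cclm ijd
Hunk 5: at line 2 remove [zcwe,jrjhn,awnx] add [cvd,aqi] -> 10 lines: blwk ipqb vmznj cvd aqi jpz dadoc ezrft cclm ijd
Hunk 6: at line 5 remove [dadoc,ezrft] add [ahuhk,betg,bzil] -> 11 lines: blwk ipqb vmznj cvd aqi jpz ahuhk betg bzil cclm ijd
Hunk 7: at line 5 remove [ahuhk] add [ymlmd] -> 11 lines: blwk ipqb vmznj cvd aqi jpz ymlmd betg bzil cclm ijd
Final line 5: aqi

Answer: aqi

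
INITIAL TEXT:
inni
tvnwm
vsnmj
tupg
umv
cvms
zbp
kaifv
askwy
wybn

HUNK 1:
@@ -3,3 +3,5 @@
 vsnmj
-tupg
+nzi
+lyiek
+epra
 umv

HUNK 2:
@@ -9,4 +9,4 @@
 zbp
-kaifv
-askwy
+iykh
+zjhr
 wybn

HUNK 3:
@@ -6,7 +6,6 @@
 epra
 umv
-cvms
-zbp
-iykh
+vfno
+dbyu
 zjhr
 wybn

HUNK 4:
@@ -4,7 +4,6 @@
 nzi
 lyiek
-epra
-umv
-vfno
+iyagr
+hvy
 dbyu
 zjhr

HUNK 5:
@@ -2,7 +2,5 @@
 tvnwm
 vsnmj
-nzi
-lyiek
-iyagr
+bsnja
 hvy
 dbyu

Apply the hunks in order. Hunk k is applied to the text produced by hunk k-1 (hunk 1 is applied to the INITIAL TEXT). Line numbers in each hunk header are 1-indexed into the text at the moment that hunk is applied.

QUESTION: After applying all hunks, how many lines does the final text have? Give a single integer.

Hunk 1: at line 3 remove [tupg] add [nzi,lyiek,epra] -> 12 lines: inni tvnwm vsnmj nzi lyiek epra umv cvms zbp kaifv askwy wybn
Hunk 2: at line 9 remove [kaifv,askwy] add [iykh,zjhr] -> 12 lines: inni tvnwm vsnmj nzi lyiek epra umv cvms zbp iykh zjhr wybn
Hunk 3: at line 6 remove [cvms,zbp,iykh] add [vfno,dbyu] -> 11 lines: inni tvnwm vsnmj nzi lyiek epra umv vfno dbyu zjhr wybn
Hunk 4: at line 4 remove [epra,umv,vfno] add [iyagr,hvy] -> 10 lines: inni tvnwm vsnmj nzi lyiek iyagr hvy dbyu zjhr wybn
Hunk 5: at line 2 remove [nzi,lyiek,iyagr] add [bsnja] -> 8 lines: inni tvnwm vsnmj bsnja hvy dbyu zjhr wybn
Final line count: 8

Answer: 8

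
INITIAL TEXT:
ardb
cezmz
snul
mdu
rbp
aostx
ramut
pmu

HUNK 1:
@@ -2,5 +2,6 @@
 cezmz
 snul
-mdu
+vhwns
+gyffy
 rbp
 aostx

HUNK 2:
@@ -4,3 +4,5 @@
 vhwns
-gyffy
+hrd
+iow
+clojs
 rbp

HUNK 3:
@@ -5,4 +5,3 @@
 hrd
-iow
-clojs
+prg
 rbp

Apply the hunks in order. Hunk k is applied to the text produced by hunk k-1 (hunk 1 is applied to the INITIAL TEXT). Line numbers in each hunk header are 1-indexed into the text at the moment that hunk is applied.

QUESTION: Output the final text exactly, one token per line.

Answer: ardb
cezmz
snul
vhwns
hrd
prg
rbp
aostx
ramut
pmu

Derivation:
Hunk 1: at line 2 remove [mdu] add [vhwns,gyffy] -> 9 lines: ardb cezmz snul vhwns gyffy rbp aostx ramut pmu
Hunk 2: at line 4 remove [gyffy] add [hrd,iow,clojs] -> 11 lines: ardb cezmz snul vhwns hrd iow clojs rbp aostx ramut pmu
Hunk 3: at line 5 remove [iow,clojs] add [prg] -> 10 lines: ardb cezmz snul vhwns hrd prg rbp aostx ramut pmu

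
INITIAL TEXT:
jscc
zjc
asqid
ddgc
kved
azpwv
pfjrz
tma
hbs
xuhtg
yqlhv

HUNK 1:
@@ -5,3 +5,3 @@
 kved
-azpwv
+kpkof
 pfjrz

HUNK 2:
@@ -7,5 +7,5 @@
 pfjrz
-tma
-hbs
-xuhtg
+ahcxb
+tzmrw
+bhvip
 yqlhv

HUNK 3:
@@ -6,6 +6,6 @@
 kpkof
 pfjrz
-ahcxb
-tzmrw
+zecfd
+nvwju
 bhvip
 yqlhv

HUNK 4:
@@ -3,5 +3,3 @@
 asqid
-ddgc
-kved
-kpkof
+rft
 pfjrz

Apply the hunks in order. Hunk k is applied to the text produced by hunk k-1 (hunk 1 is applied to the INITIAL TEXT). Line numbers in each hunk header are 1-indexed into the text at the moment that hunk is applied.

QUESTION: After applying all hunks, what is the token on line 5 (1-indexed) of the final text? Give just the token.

Answer: pfjrz

Derivation:
Hunk 1: at line 5 remove [azpwv] add [kpkof] -> 11 lines: jscc zjc asqid ddgc kved kpkof pfjrz tma hbs xuhtg yqlhv
Hunk 2: at line 7 remove [tma,hbs,xuhtg] add [ahcxb,tzmrw,bhvip] -> 11 lines: jscc zjc asqid ddgc kved kpkof pfjrz ahcxb tzmrw bhvip yqlhv
Hunk 3: at line 6 remove [ahcxb,tzmrw] add [zecfd,nvwju] -> 11 lines: jscc zjc asqid ddgc kved kpkof pfjrz zecfd nvwju bhvip yqlhv
Hunk 4: at line 3 remove [ddgc,kved,kpkof] add [rft] -> 9 lines: jscc zjc asqid rft pfjrz zecfd nvwju bhvip yqlhv
Final line 5: pfjrz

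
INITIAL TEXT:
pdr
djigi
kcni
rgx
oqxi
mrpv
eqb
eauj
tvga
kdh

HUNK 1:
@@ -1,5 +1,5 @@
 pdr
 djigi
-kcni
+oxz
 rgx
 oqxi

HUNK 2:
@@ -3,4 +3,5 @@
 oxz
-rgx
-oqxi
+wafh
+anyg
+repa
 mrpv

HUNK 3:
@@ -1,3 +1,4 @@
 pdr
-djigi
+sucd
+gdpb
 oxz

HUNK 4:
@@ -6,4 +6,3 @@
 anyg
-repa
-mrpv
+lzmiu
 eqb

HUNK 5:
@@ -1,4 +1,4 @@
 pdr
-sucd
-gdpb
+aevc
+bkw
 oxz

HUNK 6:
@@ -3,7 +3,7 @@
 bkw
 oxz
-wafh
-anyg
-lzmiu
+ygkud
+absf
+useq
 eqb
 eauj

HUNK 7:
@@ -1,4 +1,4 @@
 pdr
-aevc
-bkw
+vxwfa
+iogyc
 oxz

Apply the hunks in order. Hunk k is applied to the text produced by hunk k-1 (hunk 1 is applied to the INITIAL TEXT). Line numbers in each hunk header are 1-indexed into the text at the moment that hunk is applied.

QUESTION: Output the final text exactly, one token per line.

Hunk 1: at line 1 remove [kcni] add [oxz] -> 10 lines: pdr djigi oxz rgx oqxi mrpv eqb eauj tvga kdh
Hunk 2: at line 3 remove [rgx,oqxi] add [wafh,anyg,repa] -> 11 lines: pdr djigi oxz wafh anyg repa mrpv eqb eauj tvga kdh
Hunk 3: at line 1 remove [djigi] add [sucd,gdpb] -> 12 lines: pdr sucd gdpb oxz wafh anyg repa mrpv eqb eauj tvga kdh
Hunk 4: at line 6 remove [repa,mrpv] add [lzmiu] -> 11 lines: pdr sucd gdpb oxz wafh anyg lzmiu eqb eauj tvga kdh
Hunk 5: at line 1 remove [sucd,gdpb] add [aevc,bkw] -> 11 lines: pdr aevc bkw oxz wafh anyg lzmiu eqb eauj tvga kdh
Hunk 6: at line 3 remove [wafh,anyg,lzmiu] add [ygkud,absf,useq] -> 11 lines: pdr aevc bkw oxz ygkud absf useq eqb eauj tvga kdh
Hunk 7: at line 1 remove [aevc,bkw] add [vxwfa,iogyc] -> 11 lines: pdr vxwfa iogyc oxz ygkud absf useq eqb eauj tvga kdh

Answer: pdr
vxwfa
iogyc
oxz
ygkud
absf
useq
eqb
eauj
tvga
kdh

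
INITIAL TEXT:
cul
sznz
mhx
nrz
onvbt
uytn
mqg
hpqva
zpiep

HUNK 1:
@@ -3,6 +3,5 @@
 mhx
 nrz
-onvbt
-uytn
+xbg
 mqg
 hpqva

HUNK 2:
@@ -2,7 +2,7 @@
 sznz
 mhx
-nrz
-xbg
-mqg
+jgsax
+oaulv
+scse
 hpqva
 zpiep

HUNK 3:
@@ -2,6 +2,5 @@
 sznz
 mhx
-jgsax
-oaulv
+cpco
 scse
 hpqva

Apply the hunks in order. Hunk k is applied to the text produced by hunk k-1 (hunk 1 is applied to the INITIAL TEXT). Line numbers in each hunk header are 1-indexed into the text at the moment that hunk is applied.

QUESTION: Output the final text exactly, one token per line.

Answer: cul
sznz
mhx
cpco
scse
hpqva
zpiep

Derivation:
Hunk 1: at line 3 remove [onvbt,uytn] add [xbg] -> 8 lines: cul sznz mhx nrz xbg mqg hpqva zpiep
Hunk 2: at line 2 remove [nrz,xbg,mqg] add [jgsax,oaulv,scse] -> 8 lines: cul sznz mhx jgsax oaulv scse hpqva zpiep
Hunk 3: at line 2 remove [jgsax,oaulv] add [cpco] -> 7 lines: cul sznz mhx cpco scse hpqva zpiep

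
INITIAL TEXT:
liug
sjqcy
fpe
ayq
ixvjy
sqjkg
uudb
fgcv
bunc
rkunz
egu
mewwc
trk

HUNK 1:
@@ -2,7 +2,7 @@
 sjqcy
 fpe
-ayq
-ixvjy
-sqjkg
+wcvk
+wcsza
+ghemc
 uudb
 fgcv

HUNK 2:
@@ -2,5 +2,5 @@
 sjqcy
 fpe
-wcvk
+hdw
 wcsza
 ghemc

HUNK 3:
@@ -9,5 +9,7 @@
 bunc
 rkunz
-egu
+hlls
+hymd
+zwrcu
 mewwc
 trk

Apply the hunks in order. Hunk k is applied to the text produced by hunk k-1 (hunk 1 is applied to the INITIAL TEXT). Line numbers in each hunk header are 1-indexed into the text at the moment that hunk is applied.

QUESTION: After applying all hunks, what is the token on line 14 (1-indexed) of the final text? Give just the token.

Answer: mewwc

Derivation:
Hunk 1: at line 2 remove [ayq,ixvjy,sqjkg] add [wcvk,wcsza,ghemc] -> 13 lines: liug sjqcy fpe wcvk wcsza ghemc uudb fgcv bunc rkunz egu mewwc trk
Hunk 2: at line 2 remove [wcvk] add [hdw] -> 13 lines: liug sjqcy fpe hdw wcsza ghemc uudb fgcv bunc rkunz egu mewwc trk
Hunk 3: at line 9 remove [egu] add [hlls,hymd,zwrcu] -> 15 lines: liug sjqcy fpe hdw wcsza ghemc uudb fgcv bunc rkunz hlls hymd zwrcu mewwc trk
Final line 14: mewwc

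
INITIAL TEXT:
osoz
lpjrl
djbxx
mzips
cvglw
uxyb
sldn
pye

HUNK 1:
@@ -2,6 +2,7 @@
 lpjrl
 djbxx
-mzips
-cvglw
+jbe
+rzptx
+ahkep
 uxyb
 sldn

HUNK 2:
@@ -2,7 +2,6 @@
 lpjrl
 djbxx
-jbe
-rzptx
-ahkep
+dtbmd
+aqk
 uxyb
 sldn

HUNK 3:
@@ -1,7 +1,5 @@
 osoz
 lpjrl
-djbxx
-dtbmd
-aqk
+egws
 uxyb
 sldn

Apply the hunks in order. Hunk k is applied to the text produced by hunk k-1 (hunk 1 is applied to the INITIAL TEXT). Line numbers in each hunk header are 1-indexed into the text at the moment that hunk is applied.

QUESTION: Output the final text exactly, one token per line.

Hunk 1: at line 2 remove [mzips,cvglw] add [jbe,rzptx,ahkep] -> 9 lines: osoz lpjrl djbxx jbe rzptx ahkep uxyb sldn pye
Hunk 2: at line 2 remove [jbe,rzptx,ahkep] add [dtbmd,aqk] -> 8 lines: osoz lpjrl djbxx dtbmd aqk uxyb sldn pye
Hunk 3: at line 1 remove [djbxx,dtbmd,aqk] add [egws] -> 6 lines: osoz lpjrl egws uxyb sldn pye

Answer: osoz
lpjrl
egws
uxyb
sldn
pye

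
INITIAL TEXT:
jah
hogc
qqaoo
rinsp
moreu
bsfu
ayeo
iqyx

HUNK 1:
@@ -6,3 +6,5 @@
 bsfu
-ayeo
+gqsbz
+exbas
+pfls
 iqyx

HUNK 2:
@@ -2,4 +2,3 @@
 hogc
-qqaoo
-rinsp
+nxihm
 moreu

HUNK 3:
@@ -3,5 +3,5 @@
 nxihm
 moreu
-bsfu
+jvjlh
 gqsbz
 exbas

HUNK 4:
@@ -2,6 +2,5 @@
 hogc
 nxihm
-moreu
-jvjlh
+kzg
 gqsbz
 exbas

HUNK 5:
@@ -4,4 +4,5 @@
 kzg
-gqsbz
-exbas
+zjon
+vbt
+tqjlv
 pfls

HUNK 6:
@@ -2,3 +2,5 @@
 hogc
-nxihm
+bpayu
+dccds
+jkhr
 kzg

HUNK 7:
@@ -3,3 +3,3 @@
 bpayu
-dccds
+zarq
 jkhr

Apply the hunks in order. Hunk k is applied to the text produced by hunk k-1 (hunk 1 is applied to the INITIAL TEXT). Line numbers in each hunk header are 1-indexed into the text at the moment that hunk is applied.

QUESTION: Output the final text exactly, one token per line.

Answer: jah
hogc
bpayu
zarq
jkhr
kzg
zjon
vbt
tqjlv
pfls
iqyx

Derivation:
Hunk 1: at line 6 remove [ayeo] add [gqsbz,exbas,pfls] -> 10 lines: jah hogc qqaoo rinsp moreu bsfu gqsbz exbas pfls iqyx
Hunk 2: at line 2 remove [qqaoo,rinsp] add [nxihm] -> 9 lines: jah hogc nxihm moreu bsfu gqsbz exbas pfls iqyx
Hunk 3: at line 3 remove [bsfu] add [jvjlh] -> 9 lines: jah hogc nxihm moreu jvjlh gqsbz exbas pfls iqyx
Hunk 4: at line 2 remove [moreu,jvjlh] add [kzg] -> 8 lines: jah hogc nxihm kzg gqsbz exbas pfls iqyx
Hunk 5: at line 4 remove [gqsbz,exbas] add [zjon,vbt,tqjlv] -> 9 lines: jah hogc nxihm kzg zjon vbt tqjlv pfls iqyx
Hunk 6: at line 2 remove [nxihm] add [bpayu,dccds,jkhr] -> 11 lines: jah hogc bpayu dccds jkhr kzg zjon vbt tqjlv pfls iqyx
Hunk 7: at line 3 remove [dccds] add [zarq] -> 11 lines: jah hogc bpayu zarq jkhr kzg zjon vbt tqjlv pfls iqyx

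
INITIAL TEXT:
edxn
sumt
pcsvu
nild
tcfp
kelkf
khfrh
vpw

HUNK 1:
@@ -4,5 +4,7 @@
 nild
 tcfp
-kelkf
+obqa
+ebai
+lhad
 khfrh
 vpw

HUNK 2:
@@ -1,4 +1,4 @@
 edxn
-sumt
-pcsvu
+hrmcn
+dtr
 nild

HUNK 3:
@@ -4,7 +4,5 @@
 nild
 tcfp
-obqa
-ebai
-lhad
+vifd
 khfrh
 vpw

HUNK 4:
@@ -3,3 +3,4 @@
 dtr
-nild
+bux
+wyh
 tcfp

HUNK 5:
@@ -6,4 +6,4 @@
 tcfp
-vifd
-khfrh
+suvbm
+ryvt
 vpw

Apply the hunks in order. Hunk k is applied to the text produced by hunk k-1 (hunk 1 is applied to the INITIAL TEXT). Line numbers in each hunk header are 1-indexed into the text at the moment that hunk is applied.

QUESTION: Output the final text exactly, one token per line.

Answer: edxn
hrmcn
dtr
bux
wyh
tcfp
suvbm
ryvt
vpw

Derivation:
Hunk 1: at line 4 remove [kelkf] add [obqa,ebai,lhad] -> 10 lines: edxn sumt pcsvu nild tcfp obqa ebai lhad khfrh vpw
Hunk 2: at line 1 remove [sumt,pcsvu] add [hrmcn,dtr] -> 10 lines: edxn hrmcn dtr nild tcfp obqa ebai lhad khfrh vpw
Hunk 3: at line 4 remove [obqa,ebai,lhad] add [vifd] -> 8 lines: edxn hrmcn dtr nild tcfp vifd khfrh vpw
Hunk 4: at line 3 remove [nild] add [bux,wyh] -> 9 lines: edxn hrmcn dtr bux wyh tcfp vifd khfrh vpw
Hunk 5: at line 6 remove [vifd,khfrh] add [suvbm,ryvt] -> 9 lines: edxn hrmcn dtr bux wyh tcfp suvbm ryvt vpw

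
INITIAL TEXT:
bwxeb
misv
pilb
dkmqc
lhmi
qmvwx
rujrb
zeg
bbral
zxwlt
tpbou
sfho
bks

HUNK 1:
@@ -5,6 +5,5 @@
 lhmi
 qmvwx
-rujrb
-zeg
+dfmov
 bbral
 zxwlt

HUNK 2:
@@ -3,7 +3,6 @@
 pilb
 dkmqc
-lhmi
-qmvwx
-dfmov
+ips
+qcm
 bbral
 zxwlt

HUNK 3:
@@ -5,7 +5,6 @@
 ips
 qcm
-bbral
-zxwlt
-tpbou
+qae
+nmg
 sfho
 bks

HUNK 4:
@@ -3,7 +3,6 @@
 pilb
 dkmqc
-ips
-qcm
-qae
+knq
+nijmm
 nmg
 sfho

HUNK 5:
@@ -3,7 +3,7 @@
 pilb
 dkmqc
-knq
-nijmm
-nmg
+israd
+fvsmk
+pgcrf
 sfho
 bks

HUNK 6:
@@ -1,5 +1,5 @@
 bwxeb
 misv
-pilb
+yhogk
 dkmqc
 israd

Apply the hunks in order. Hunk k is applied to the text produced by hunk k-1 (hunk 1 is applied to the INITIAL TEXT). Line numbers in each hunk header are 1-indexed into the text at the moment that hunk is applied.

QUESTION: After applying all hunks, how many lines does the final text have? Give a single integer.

Answer: 9

Derivation:
Hunk 1: at line 5 remove [rujrb,zeg] add [dfmov] -> 12 lines: bwxeb misv pilb dkmqc lhmi qmvwx dfmov bbral zxwlt tpbou sfho bks
Hunk 2: at line 3 remove [lhmi,qmvwx,dfmov] add [ips,qcm] -> 11 lines: bwxeb misv pilb dkmqc ips qcm bbral zxwlt tpbou sfho bks
Hunk 3: at line 5 remove [bbral,zxwlt,tpbou] add [qae,nmg] -> 10 lines: bwxeb misv pilb dkmqc ips qcm qae nmg sfho bks
Hunk 4: at line 3 remove [ips,qcm,qae] add [knq,nijmm] -> 9 lines: bwxeb misv pilb dkmqc knq nijmm nmg sfho bks
Hunk 5: at line 3 remove [knq,nijmm,nmg] add [israd,fvsmk,pgcrf] -> 9 lines: bwxeb misv pilb dkmqc israd fvsmk pgcrf sfho bks
Hunk 6: at line 1 remove [pilb] add [yhogk] -> 9 lines: bwxeb misv yhogk dkmqc israd fvsmk pgcrf sfho bks
Final line count: 9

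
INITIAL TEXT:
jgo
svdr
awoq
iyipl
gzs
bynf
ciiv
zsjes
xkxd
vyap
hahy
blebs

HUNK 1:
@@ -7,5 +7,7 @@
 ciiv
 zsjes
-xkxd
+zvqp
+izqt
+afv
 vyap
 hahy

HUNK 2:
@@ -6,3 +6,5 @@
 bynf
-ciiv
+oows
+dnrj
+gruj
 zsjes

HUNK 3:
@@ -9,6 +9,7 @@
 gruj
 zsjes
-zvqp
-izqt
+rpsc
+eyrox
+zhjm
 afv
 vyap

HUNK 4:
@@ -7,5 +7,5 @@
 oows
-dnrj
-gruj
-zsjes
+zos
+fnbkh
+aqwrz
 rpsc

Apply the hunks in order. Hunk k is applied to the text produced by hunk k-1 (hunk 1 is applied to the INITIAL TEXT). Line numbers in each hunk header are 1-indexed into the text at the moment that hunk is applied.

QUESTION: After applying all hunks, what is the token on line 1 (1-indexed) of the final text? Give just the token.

Answer: jgo

Derivation:
Hunk 1: at line 7 remove [xkxd] add [zvqp,izqt,afv] -> 14 lines: jgo svdr awoq iyipl gzs bynf ciiv zsjes zvqp izqt afv vyap hahy blebs
Hunk 2: at line 6 remove [ciiv] add [oows,dnrj,gruj] -> 16 lines: jgo svdr awoq iyipl gzs bynf oows dnrj gruj zsjes zvqp izqt afv vyap hahy blebs
Hunk 3: at line 9 remove [zvqp,izqt] add [rpsc,eyrox,zhjm] -> 17 lines: jgo svdr awoq iyipl gzs bynf oows dnrj gruj zsjes rpsc eyrox zhjm afv vyap hahy blebs
Hunk 4: at line 7 remove [dnrj,gruj,zsjes] add [zos,fnbkh,aqwrz] -> 17 lines: jgo svdr awoq iyipl gzs bynf oows zos fnbkh aqwrz rpsc eyrox zhjm afv vyap hahy blebs
Final line 1: jgo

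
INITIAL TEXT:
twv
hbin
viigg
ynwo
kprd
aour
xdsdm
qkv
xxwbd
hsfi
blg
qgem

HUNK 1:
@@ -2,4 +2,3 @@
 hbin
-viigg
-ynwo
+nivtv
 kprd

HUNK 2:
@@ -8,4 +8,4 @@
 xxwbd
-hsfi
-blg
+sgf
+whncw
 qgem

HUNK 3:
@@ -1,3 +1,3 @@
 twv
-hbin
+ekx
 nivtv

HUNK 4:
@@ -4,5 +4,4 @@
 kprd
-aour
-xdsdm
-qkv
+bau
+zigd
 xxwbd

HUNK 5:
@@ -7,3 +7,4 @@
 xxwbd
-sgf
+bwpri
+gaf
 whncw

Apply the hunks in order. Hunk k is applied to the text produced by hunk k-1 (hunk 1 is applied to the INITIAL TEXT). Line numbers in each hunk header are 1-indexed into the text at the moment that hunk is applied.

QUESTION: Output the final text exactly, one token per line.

Hunk 1: at line 2 remove [viigg,ynwo] add [nivtv] -> 11 lines: twv hbin nivtv kprd aour xdsdm qkv xxwbd hsfi blg qgem
Hunk 2: at line 8 remove [hsfi,blg] add [sgf,whncw] -> 11 lines: twv hbin nivtv kprd aour xdsdm qkv xxwbd sgf whncw qgem
Hunk 3: at line 1 remove [hbin] add [ekx] -> 11 lines: twv ekx nivtv kprd aour xdsdm qkv xxwbd sgf whncw qgem
Hunk 4: at line 4 remove [aour,xdsdm,qkv] add [bau,zigd] -> 10 lines: twv ekx nivtv kprd bau zigd xxwbd sgf whncw qgem
Hunk 5: at line 7 remove [sgf] add [bwpri,gaf] -> 11 lines: twv ekx nivtv kprd bau zigd xxwbd bwpri gaf whncw qgem

Answer: twv
ekx
nivtv
kprd
bau
zigd
xxwbd
bwpri
gaf
whncw
qgem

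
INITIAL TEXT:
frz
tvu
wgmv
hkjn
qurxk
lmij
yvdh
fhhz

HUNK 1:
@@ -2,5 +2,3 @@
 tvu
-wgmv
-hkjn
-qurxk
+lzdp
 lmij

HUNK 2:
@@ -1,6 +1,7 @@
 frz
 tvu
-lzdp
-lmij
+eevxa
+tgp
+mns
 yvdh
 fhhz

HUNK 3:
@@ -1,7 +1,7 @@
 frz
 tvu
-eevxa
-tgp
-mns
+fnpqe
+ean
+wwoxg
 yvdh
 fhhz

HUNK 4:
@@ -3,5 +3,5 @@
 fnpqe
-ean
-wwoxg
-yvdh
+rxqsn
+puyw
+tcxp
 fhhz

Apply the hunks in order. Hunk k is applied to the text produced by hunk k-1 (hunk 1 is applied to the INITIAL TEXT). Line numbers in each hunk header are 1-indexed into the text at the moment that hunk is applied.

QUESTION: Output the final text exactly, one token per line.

Hunk 1: at line 2 remove [wgmv,hkjn,qurxk] add [lzdp] -> 6 lines: frz tvu lzdp lmij yvdh fhhz
Hunk 2: at line 1 remove [lzdp,lmij] add [eevxa,tgp,mns] -> 7 lines: frz tvu eevxa tgp mns yvdh fhhz
Hunk 3: at line 1 remove [eevxa,tgp,mns] add [fnpqe,ean,wwoxg] -> 7 lines: frz tvu fnpqe ean wwoxg yvdh fhhz
Hunk 4: at line 3 remove [ean,wwoxg,yvdh] add [rxqsn,puyw,tcxp] -> 7 lines: frz tvu fnpqe rxqsn puyw tcxp fhhz

Answer: frz
tvu
fnpqe
rxqsn
puyw
tcxp
fhhz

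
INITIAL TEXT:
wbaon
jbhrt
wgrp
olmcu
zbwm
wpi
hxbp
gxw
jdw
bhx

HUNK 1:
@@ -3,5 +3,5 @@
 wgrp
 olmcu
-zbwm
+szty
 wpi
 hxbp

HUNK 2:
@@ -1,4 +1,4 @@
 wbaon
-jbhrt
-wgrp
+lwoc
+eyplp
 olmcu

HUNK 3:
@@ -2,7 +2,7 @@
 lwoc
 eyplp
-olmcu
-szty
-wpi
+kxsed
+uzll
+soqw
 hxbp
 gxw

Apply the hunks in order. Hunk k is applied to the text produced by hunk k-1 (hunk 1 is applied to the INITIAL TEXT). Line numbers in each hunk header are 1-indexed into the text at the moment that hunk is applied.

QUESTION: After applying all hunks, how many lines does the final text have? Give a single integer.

Answer: 10

Derivation:
Hunk 1: at line 3 remove [zbwm] add [szty] -> 10 lines: wbaon jbhrt wgrp olmcu szty wpi hxbp gxw jdw bhx
Hunk 2: at line 1 remove [jbhrt,wgrp] add [lwoc,eyplp] -> 10 lines: wbaon lwoc eyplp olmcu szty wpi hxbp gxw jdw bhx
Hunk 3: at line 2 remove [olmcu,szty,wpi] add [kxsed,uzll,soqw] -> 10 lines: wbaon lwoc eyplp kxsed uzll soqw hxbp gxw jdw bhx
Final line count: 10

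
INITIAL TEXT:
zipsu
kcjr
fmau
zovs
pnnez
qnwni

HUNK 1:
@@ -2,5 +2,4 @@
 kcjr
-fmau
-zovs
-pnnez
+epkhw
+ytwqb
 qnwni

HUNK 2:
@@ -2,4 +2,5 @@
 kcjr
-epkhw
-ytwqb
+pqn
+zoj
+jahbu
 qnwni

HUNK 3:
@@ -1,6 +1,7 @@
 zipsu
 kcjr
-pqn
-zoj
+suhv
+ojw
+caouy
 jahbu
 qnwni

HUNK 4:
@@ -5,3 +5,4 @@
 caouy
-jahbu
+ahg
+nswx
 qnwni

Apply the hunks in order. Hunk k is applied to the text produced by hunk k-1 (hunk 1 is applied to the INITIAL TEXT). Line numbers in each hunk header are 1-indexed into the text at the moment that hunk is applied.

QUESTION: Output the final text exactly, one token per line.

Answer: zipsu
kcjr
suhv
ojw
caouy
ahg
nswx
qnwni

Derivation:
Hunk 1: at line 2 remove [fmau,zovs,pnnez] add [epkhw,ytwqb] -> 5 lines: zipsu kcjr epkhw ytwqb qnwni
Hunk 2: at line 2 remove [epkhw,ytwqb] add [pqn,zoj,jahbu] -> 6 lines: zipsu kcjr pqn zoj jahbu qnwni
Hunk 3: at line 1 remove [pqn,zoj] add [suhv,ojw,caouy] -> 7 lines: zipsu kcjr suhv ojw caouy jahbu qnwni
Hunk 4: at line 5 remove [jahbu] add [ahg,nswx] -> 8 lines: zipsu kcjr suhv ojw caouy ahg nswx qnwni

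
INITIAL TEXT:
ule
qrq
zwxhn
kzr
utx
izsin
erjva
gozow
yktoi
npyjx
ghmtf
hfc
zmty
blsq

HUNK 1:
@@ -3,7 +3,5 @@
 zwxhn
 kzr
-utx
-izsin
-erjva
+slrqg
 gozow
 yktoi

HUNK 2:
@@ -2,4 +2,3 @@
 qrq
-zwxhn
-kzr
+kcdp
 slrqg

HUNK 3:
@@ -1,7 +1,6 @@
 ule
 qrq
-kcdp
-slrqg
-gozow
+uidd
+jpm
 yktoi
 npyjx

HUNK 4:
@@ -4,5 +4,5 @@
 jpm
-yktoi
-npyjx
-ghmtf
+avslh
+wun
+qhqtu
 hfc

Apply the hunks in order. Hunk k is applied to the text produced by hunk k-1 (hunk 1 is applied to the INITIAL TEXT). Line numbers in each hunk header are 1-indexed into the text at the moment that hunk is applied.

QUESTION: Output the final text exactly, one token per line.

Answer: ule
qrq
uidd
jpm
avslh
wun
qhqtu
hfc
zmty
blsq

Derivation:
Hunk 1: at line 3 remove [utx,izsin,erjva] add [slrqg] -> 12 lines: ule qrq zwxhn kzr slrqg gozow yktoi npyjx ghmtf hfc zmty blsq
Hunk 2: at line 2 remove [zwxhn,kzr] add [kcdp] -> 11 lines: ule qrq kcdp slrqg gozow yktoi npyjx ghmtf hfc zmty blsq
Hunk 3: at line 1 remove [kcdp,slrqg,gozow] add [uidd,jpm] -> 10 lines: ule qrq uidd jpm yktoi npyjx ghmtf hfc zmty blsq
Hunk 4: at line 4 remove [yktoi,npyjx,ghmtf] add [avslh,wun,qhqtu] -> 10 lines: ule qrq uidd jpm avslh wun qhqtu hfc zmty blsq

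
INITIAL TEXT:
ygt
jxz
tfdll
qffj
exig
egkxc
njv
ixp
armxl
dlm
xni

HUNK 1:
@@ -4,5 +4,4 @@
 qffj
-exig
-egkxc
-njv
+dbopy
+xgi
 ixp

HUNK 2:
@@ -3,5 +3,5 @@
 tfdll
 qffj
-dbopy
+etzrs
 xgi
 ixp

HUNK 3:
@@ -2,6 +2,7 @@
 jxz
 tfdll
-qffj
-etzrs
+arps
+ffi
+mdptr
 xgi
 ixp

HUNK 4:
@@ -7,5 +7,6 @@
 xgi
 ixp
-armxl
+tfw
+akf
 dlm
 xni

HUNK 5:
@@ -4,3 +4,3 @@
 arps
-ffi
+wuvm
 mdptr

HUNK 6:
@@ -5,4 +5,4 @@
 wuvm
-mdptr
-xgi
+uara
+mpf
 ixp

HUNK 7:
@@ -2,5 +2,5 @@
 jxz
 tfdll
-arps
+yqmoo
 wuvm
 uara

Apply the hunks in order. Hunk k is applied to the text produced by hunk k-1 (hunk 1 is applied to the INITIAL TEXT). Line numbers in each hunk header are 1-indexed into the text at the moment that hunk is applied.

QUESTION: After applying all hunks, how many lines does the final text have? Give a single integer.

Hunk 1: at line 4 remove [exig,egkxc,njv] add [dbopy,xgi] -> 10 lines: ygt jxz tfdll qffj dbopy xgi ixp armxl dlm xni
Hunk 2: at line 3 remove [dbopy] add [etzrs] -> 10 lines: ygt jxz tfdll qffj etzrs xgi ixp armxl dlm xni
Hunk 3: at line 2 remove [qffj,etzrs] add [arps,ffi,mdptr] -> 11 lines: ygt jxz tfdll arps ffi mdptr xgi ixp armxl dlm xni
Hunk 4: at line 7 remove [armxl] add [tfw,akf] -> 12 lines: ygt jxz tfdll arps ffi mdptr xgi ixp tfw akf dlm xni
Hunk 5: at line 4 remove [ffi] add [wuvm] -> 12 lines: ygt jxz tfdll arps wuvm mdptr xgi ixp tfw akf dlm xni
Hunk 6: at line 5 remove [mdptr,xgi] add [uara,mpf] -> 12 lines: ygt jxz tfdll arps wuvm uara mpf ixp tfw akf dlm xni
Hunk 7: at line 2 remove [arps] add [yqmoo] -> 12 lines: ygt jxz tfdll yqmoo wuvm uara mpf ixp tfw akf dlm xni
Final line count: 12

Answer: 12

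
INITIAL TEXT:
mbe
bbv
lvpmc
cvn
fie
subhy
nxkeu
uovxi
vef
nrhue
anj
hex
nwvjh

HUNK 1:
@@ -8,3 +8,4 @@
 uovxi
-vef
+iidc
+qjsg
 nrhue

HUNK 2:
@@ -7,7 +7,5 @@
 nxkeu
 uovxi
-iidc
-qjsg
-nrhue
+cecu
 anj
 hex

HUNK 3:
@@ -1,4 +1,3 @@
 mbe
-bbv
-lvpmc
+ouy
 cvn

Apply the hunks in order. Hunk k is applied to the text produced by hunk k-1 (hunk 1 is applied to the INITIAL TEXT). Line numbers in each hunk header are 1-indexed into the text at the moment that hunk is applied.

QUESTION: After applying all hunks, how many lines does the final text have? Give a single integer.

Answer: 11

Derivation:
Hunk 1: at line 8 remove [vef] add [iidc,qjsg] -> 14 lines: mbe bbv lvpmc cvn fie subhy nxkeu uovxi iidc qjsg nrhue anj hex nwvjh
Hunk 2: at line 7 remove [iidc,qjsg,nrhue] add [cecu] -> 12 lines: mbe bbv lvpmc cvn fie subhy nxkeu uovxi cecu anj hex nwvjh
Hunk 3: at line 1 remove [bbv,lvpmc] add [ouy] -> 11 lines: mbe ouy cvn fie subhy nxkeu uovxi cecu anj hex nwvjh
Final line count: 11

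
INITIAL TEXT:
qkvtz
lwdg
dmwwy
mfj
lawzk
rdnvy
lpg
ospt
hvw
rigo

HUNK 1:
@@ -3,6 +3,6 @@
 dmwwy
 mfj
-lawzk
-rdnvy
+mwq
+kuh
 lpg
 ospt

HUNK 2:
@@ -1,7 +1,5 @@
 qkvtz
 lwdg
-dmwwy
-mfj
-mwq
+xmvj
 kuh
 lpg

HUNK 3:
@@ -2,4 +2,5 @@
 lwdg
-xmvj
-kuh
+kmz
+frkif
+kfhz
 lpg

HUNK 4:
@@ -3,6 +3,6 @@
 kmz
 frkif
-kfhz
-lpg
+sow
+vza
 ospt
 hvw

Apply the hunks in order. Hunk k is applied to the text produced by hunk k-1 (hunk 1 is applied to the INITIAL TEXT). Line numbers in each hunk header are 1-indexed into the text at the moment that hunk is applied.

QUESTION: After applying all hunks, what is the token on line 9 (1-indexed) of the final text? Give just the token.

Answer: rigo

Derivation:
Hunk 1: at line 3 remove [lawzk,rdnvy] add [mwq,kuh] -> 10 lines: qkvtz lwdg dmwwy mfj mwq kuh lpg ospt hvw rigo
Hunk 2: at line 1 remove [dmwwy,mfj,mwq] add [xmvj] -> 8 lines: qkvtz lwdg xmvj kuh lpg ospt hvw rigo
Hunk 3: at line 2 remove [xmvj,kuh] add [kmz,frkif,kfhz] -> 9 lines: qkvtz lwdg kmz frkif kfhz lpg ospt hvw rigo
Hunk 4: at line 3 remove [kfhz,lpg] add [sow,vza] -> 9 lines: qkvtz lwdg kmz frkif sow vza ospt hvw rigo
Final line 9: rigo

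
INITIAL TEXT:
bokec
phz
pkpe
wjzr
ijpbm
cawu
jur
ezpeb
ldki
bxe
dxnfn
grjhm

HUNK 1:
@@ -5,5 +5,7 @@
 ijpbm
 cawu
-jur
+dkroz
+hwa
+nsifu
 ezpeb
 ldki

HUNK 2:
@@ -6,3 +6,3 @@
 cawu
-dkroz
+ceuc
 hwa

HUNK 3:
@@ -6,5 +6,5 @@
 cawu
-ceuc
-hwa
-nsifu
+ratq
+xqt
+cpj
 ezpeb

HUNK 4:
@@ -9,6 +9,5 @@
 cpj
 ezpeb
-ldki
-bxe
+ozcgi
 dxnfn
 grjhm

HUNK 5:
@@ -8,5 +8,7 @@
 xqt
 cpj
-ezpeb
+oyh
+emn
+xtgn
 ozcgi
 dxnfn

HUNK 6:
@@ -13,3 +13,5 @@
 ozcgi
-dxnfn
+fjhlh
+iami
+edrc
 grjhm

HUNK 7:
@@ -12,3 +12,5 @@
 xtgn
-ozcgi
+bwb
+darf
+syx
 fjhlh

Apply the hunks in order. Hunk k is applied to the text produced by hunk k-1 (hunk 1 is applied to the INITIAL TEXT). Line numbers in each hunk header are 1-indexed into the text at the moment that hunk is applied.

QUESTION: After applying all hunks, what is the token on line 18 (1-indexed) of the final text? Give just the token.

Hunk 1: at line 5 remove [jur] add [dkroz,hwa,nsifu] -> 14 lines: bokec phz pkpe wjzr ijpbm cawu dkroz hwa nsifu ezpeb ldki bxe dxnfn grjhm
Hunk 2: at line 6 remove [dkroz] add [ceuc] -> 14 lines: bokec phz pkpe wjzr ijpbm cawu ceuc hwa nsifu ezpeb ldki bxe dxnfn grjhm
Hunk 3: at line 6 remove [ceuc,hwa,nsifu] add [ratq,xqt,cpj] -> 14 lines: bokec phz pkpe wjzr ijpbm cawu ratq xqt cpj ezpeb ldki bxe dxnfn grjhm
Hunk 4: at line 9 remove [ldki,bxe] add [ozcgi] -> 13 lines: bokec phz pkpe wjzr ijpbm cawu ratq xqt cpj ezpeb ozcgi dxnfn grjhm
Hunk 5: at line 8 remove [ezpeb] add [oyh,emn,xtgn] -> 15 lines: bokec phz pkpe wjzr ijpbm cawu ratq xqt cpj oyh emn xtgn ozcgi dxnfn grjhm
Hunk 6: at line 13 remove [dxnfn] add [fjhlh,iami,edrc] -> 17 lines: bokec phz pkpe wjzr ijpbm cawu ratq xqt cpj oyh emn xtgn ozcgi fjhlh iami edrc grjhm
Hunk 7: at line 12 remove [ozcgi] add [bwb,darf,syx] -> 19 lines: bokec phz pkpe wjzr ijpbm cawu ratq xqt cpj oyh emn xtgn bwb darf syx fjhlh iami edrc grjhm
Final line 18: edrc

Answer: edrc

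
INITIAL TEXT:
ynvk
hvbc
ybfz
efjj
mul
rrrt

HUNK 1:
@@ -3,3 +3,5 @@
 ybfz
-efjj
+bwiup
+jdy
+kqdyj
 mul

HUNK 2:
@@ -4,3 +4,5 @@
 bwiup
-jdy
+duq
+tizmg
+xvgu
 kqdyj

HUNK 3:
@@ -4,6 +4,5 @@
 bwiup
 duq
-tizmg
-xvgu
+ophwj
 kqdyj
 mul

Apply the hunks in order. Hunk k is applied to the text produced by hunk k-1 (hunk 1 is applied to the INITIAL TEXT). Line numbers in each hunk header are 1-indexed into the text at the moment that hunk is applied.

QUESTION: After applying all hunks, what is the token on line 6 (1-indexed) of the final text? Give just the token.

Answer: ophwj

Derivation:
Hunk 1: at line 3 remove [efjj] add [bwiup,jdy,kqdyj] -> 8 lines: ynvk hvbc ybfz bwiup jdy kqdyj mul rrrt
Hunk 2: at line 4 remove [jdy] add [duq,tizmg,xvgu] -> 10 lines: ynvk hvbc ybfz bwiup duq tizmg xvgu kqdyj mul rrrt
Hunk 3: at line 4 remove [tizmg,xvgu] add [ophwj] -> 9 lines: ynvk hvbc ybfz bwiup duq ophwj kqdyj mul rrrt
Final line 6: ophwj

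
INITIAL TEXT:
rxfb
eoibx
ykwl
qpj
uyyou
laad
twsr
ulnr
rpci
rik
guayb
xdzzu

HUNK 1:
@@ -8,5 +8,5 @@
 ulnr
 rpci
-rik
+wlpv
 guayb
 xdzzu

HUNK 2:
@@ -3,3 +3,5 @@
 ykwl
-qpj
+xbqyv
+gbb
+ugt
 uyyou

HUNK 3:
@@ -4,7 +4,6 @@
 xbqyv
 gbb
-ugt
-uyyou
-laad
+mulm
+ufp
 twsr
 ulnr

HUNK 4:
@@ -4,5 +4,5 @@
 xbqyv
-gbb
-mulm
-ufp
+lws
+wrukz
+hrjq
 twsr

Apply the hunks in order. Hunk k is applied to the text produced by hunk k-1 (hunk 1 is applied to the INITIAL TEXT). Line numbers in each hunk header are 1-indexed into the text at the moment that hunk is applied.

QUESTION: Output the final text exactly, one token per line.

Hunk 1: at line 8 remove [rik] add [wlpv] -> 12 lines: rxfb eoibx ykwl qpj uyyou laad twsr ulnr rpci wlpv guayb xdzzu
Hunk 2: at line 3 remove [qpj] add [xbqyv,gbb,ugt] -> 14 lines: rxfb eoibx ykwl xbqyv gbb ugt uyyou laad twsr ulnr rpci wlpv guayb xdzzu
Hunk 3: at line 4 remove [ugt,uyyou,laad] add [mulm,ufp] -> 13 lines: rxfb eoibx ykwl xbqyv gbb mulm ufp twsr ulnr rpci wlpv guayb xdzzu
Hunk 4: at line 4 remove [gbb,mulm,ufp] add [lws,wrukz,hrjq] -> 13 lines: rxfb eoibx ykwl xbqyv lws wrukz hrjq twsr ulnr rpci wlpv guayb xdzzu

Answer: rxfb
eoibx
ykwl
xbqyv
lws
wrukz
hrjq
twsr
ulnr
rpci
wlpv
guayb
xdzzu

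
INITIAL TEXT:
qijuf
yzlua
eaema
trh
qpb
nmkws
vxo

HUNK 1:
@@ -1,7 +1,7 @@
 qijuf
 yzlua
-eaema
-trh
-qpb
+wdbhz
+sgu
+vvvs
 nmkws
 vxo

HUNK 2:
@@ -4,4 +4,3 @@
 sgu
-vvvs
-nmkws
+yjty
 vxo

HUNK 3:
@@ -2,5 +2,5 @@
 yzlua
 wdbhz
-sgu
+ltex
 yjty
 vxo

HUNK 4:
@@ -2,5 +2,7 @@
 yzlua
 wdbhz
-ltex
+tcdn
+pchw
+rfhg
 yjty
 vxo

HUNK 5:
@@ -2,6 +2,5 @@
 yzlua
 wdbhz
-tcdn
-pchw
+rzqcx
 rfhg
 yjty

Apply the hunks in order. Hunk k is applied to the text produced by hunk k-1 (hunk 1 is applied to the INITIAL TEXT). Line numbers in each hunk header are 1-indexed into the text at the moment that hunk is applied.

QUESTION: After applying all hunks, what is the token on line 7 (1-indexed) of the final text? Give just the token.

Answer: vxo

Derivation:
Hunk 1: at line 1 remove [eaema,trh,qpb] add [wdbhz,sgu,vvvs] -> 7 lines: qijuf yzlua wdbhz sgu vvvs nmkws vxo
Hunk 2: at line 4 remove [vvvs,nmkws] add [yjty] -> 6 lines: qijuf yzlua wdbhz sgu yjty vxo
Hunk 3: at line 2 remove [sgu] add [ltex] -> 6 lines: qijuf yzlua wdbhz ltex yjty vxo
Hunk 4: at line 2 remove [ltex] add [tcdn,pchw,rfhg] -> 8 lines: qijuf yzlua wdbhz tcdn pchw rfhg yjty vxo
Hunk 5: at line 2 remove [tcdn,pchw] add [rzqcx] -> 7 lines: qijuf yzlua wdbhz rzqcx rfhg yjty vxo
Final line 7: vxo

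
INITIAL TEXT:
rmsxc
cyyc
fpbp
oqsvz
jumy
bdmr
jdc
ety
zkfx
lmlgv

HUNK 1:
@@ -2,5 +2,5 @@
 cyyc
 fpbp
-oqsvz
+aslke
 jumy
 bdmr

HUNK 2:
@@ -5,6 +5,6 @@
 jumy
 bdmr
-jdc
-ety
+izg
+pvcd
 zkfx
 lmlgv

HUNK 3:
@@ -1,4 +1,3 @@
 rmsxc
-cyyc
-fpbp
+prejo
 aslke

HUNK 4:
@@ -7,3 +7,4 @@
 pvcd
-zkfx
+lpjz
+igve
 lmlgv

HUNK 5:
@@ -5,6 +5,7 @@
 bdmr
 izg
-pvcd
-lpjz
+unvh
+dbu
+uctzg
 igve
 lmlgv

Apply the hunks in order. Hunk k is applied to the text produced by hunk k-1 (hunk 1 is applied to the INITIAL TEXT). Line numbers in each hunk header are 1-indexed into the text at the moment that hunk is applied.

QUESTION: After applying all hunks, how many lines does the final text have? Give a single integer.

Hunk 1: at line 2 remove [oqsvz] add [aslke] -> 10 lines: rmsxc cyyc fpbp aslke jumy bdmr jdc ety zkfx lmlgv
Hunk 2: at line 5 remove [jdc,ety] add [izg,pvcd] -> 10 lines: rmsxc cyyc fpbp aslke jumy bdmr izg pvcd zkfx lmlgv
Hunk 3: at line 1 remove [cyyc,fpbp] add [prejo] -> 9 lines: rmsxc prejo aslke jumy bdmr izg pvcd zkfx lmlgv
Hunk 4: at line 7 remove [zkfx] add [lpjz,igve] -> 10 lines: rmsxc prejo aslke jumy bdmr izg pvcd lpjz igve lmlgv
Hunk 5: at line 5 remove [pvcd,lpjz] add [unvh,dbu,uctzg] -> 11 lines: rmsxc prejo aslke jumy bdmr izg unvh dbu uctzg igve lmlgv
Final line count: 11

Answer: 11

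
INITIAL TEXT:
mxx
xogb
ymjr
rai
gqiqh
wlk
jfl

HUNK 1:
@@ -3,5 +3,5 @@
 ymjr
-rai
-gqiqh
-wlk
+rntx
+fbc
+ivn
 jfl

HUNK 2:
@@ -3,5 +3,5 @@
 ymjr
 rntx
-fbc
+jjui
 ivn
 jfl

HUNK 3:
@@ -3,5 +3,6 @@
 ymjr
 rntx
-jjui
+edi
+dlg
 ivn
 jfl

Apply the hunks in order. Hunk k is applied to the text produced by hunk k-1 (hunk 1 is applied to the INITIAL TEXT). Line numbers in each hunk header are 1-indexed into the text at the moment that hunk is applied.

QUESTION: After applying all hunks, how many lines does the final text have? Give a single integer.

Hunk 1: at line 3 remove [rai,gqiqh,wlk] add [rntx,fbc,ivn] -> 7 lines: mxx xogb ymjr rntx fbc ivn jfl
Hunk 2: at line 3 remove [fbc] add [jjui] -> 7 lines: mxx xogb ymjr rntx jjui ivn jfl
Hunk 3: at line 3 remove [jjui] add [edi,dlg] -> 8 lines: mxx xogb ymjr rntx edi dlg ivn jfl
Final line count: 8

Answer: 8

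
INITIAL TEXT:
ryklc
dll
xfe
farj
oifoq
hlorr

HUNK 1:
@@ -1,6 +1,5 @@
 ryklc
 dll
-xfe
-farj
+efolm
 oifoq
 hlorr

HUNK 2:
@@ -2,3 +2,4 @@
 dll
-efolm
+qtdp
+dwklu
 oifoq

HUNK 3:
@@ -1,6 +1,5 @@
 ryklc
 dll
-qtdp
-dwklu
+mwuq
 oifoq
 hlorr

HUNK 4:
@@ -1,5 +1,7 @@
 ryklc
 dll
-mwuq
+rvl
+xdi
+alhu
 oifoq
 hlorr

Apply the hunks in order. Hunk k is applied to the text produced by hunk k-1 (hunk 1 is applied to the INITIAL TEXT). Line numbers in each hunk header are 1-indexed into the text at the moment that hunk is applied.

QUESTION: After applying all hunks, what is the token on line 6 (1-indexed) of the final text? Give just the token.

Hunk 1: at line 1 remove [xfe,farj] add [efolm] -> 5 lines: ryklc dll efolm oifoq hlorr
Hunk 2: at line 2 remove [efolm] add [qtdp,dwklu] -> 6 lines: ryklc dll qtdp dwklu oifoq hlorr
Hunk 3: at line 1 remove [qtdp,dwklu] add [mwuq] -> 5 lines: ryklc dll mwuq oifoq hlorr
Hunk 4: at line 1 remove [mwuq] add [rvl,xdi,alhu] -> 7 lines: ryklc dll rvl xdi alhu oifoq hlorr
Final line 6: oifoq

Answer: oifoq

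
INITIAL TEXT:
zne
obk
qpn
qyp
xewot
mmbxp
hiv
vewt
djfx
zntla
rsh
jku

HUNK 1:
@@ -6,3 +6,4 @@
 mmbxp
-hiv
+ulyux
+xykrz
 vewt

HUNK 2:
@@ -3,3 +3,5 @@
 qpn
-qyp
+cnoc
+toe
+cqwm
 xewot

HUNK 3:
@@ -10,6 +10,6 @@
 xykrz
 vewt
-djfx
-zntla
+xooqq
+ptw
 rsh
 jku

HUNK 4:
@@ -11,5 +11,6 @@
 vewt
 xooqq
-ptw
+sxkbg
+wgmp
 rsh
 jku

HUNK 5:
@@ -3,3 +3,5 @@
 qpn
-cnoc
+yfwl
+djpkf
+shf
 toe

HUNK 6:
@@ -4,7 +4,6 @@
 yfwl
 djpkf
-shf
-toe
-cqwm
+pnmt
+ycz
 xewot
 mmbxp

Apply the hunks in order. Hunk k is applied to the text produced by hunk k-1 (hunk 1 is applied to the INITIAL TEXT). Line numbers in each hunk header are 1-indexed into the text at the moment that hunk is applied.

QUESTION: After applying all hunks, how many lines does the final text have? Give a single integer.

Hunk 1: at line 6 remove [hiv] add [ulyux,xykrz] -> 13 lines: zne obk qpn qyp xewot mmbxp ulyux xykrz vewt djfx zntla rsh jku
Hunk 2: at line 3 remove [qyp] add [cnoc,toe,cqwm] -> 15 lines: zne obk qpn cnoc toe cqwm xewot mmbxp ulyux xykrz vewt djfx zntla rsh jku
Hunk 3: at line 10 remove [djfx,zntla] add [xooqq,ptw] -> 15 lines: zne obk qpn cnoc toe cqwm xewot mmbxp ulyux xykrz vewt xooqq ptw rsh jku
Hunk 4: at line 11 remove [ptw] add [sxkbg,wgmp] -> 16 lines: zne obk qpn cnoc toe cqwm xewot mmbxp ulyux xykrz vewt xooqq sxkbg wgmp rsh jku
Hunk 5: at line 3 remove [cnoc] add [yfwl,djpkf,shf] -> 18 lines: zne obk qpn yfwl djpkf shf toe cqwm xewot mmbxp ulyux xykrz vewt xooqq sxkbg wgmp rsh jku
Hunk 6: at line 4 remove [shf,toe,cqwm] add [pnmt,ycz] -> 17 lines: zne obk qpn yfwl djpkf pnmt ycz xewot mmbxp ulyux xykrz vewt xooqq sxkbg wgmp rsh jku
Final line count: 17

Answer: 17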